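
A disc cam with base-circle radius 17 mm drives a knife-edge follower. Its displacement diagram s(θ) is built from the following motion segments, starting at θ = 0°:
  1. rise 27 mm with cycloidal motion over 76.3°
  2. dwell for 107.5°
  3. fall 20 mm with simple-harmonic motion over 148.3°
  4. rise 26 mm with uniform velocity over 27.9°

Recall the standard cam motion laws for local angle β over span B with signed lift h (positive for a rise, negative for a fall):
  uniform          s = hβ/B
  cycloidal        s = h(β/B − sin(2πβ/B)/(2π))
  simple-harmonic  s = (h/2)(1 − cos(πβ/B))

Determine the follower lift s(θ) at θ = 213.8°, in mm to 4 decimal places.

seg 1 [0°–76.3°] cycloidal, h=27: full span → s += 27 → s = 27.0000
seg 2 [76.3°–183.8°] dwell: s stays 27.0000
seg 3 [183.8°–332.1°] simple-harmonic, h=-20: θ=213.8° here. β=30, B=148.3. -20/2·(1 − cos(π·0.2023)) = -1.9524 → s = 25.0476

25.0476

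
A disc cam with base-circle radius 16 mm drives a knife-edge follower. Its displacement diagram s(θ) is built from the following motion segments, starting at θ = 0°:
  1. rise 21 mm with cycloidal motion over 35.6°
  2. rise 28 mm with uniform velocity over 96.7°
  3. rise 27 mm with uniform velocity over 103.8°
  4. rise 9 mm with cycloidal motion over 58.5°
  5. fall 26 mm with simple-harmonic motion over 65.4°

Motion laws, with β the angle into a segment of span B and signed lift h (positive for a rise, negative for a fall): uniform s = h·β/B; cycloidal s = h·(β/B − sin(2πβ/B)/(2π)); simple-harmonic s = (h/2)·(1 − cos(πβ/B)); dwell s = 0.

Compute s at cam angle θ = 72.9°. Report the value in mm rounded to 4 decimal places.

seg 1 [0°–35.6°] cycloidal, h=21: full span → s += 21 → s = 21.0000
seg 2 [35.6°–132.3°] uniform, h=28: θ=72.9° here. β=37.3, B=96.7. 28·37.3/96.7 = 10.8004 → s = 31.8004

31.8004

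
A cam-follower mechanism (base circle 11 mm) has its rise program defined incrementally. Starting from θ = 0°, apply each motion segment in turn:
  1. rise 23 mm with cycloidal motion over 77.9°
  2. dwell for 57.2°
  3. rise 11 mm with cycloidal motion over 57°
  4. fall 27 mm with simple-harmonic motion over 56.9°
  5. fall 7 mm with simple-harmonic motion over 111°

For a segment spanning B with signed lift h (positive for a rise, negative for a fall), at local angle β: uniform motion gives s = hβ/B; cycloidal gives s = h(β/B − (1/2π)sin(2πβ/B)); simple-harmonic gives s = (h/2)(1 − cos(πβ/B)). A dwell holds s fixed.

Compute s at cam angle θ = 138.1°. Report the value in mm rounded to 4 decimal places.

seg 1 [0°–77.9°] cycloidal, h=23: full span → s += 23 → s = 23.0000
seg 2 [77.9°–135.1°] dwell: s stays 23.0000
seg 3 [135.1°–192.1°] cycloidal, h=11: θ=138.1° here. β=3, B=57. 11·(0.0526 − sin(2π·0.0526)/(2π)) = 0.0105 → s = 23.0105

23.0105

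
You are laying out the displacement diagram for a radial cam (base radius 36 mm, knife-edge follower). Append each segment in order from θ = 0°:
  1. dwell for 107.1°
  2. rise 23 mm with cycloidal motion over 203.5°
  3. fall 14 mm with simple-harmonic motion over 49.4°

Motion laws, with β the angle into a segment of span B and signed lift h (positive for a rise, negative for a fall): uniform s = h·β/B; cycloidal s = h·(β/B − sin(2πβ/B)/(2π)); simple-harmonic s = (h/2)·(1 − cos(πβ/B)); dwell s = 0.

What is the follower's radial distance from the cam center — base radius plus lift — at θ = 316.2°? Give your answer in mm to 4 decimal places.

seg 1 [0°–107.1°] dwell: s stays 0.0000
seg 2 [107.1°–310.6°] cycloidal, h=23: full span → s += 23 → s = 23.0000
seg 3 [310.6°–360°] simple-harmonic, h=-14: θ=316.2° here. β=5.6, B=49.4. -14/2·(1 − cos(π·0.1134)) = -0.4392 → s = 22.5608
radial distance = base radius + s = 36 + 22.5608 = 58.5608

58.5608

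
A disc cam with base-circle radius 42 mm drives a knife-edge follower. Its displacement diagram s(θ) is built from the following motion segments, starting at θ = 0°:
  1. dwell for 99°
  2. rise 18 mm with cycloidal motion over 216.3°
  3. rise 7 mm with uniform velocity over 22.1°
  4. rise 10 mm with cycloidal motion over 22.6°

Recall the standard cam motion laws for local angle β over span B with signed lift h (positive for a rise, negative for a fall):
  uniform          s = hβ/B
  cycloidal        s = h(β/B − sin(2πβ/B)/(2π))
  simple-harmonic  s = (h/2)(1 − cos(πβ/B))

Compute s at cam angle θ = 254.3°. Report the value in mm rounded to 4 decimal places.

seg 1 [0°–99°] dwell: s stays 0.0000
seg 2 [99°–315.3°] cycloidal, h=18: θ=254.3° here. β=155.3, B=216.3. 18·(0.7180 − sin(2π·0.7180)/(2π)) = 15.7307 → s = 15.7307

15.7307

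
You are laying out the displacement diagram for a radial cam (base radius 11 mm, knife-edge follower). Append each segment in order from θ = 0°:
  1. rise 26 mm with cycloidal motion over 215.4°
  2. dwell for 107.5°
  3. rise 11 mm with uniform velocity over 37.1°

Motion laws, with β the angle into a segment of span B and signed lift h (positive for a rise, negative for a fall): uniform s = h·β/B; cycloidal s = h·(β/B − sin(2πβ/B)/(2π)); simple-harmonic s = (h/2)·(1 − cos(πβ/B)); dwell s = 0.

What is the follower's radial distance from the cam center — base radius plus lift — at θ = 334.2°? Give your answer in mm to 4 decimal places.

seg 1 [0°–215.4°] cycloidal, h=26: full span → s += 26 → s = 26.0000
seg 2 [215.4°–322.9°] dwell: s stays 26.0000
seg 3 [322.9°–360°] uniform, h=11: θ=334.2° here. β=11.3, B=37.1. 11·11.3/37.1 = 3.3504 → s = 29.3504
radial distance = base radius + s = 11 + 29.3504 = 40.3504

40.3504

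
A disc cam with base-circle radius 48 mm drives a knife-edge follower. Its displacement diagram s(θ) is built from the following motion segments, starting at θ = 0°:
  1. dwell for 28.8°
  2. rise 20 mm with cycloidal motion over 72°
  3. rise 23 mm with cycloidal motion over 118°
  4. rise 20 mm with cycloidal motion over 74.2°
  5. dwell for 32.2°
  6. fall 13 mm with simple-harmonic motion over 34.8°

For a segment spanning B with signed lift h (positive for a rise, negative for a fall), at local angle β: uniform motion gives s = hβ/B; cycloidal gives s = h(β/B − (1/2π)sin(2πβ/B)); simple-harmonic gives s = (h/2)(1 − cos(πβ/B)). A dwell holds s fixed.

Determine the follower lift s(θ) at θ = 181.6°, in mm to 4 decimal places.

seg 1 [0°–28.8°] dwell: s stays 0.0000
seg 2 [28.8°–100.8°] cycloidal, h=20: full span → s += 20 → s = 20.0000
seg 3 [100.8°–218.8°] cycloidal, h=23: θ=181.6° here. β=80.8, B=118. 23·(0.6847 − sin(2π·0.6847)/(2π)) = 19.1063 → s = 39.1063

39.1063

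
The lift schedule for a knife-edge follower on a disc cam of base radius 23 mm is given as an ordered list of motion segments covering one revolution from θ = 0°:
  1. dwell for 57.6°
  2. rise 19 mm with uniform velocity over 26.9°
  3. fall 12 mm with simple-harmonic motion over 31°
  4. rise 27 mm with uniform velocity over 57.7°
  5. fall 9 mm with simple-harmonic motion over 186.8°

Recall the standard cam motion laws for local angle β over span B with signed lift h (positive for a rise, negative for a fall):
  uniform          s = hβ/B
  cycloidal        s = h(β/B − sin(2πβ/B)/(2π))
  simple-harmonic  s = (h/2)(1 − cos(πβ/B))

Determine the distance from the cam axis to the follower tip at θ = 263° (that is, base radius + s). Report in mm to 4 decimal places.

seg 1 [0°–57.6°] dwell: s stays 0.0000
seg 2 [57.6°–84.5°] uniform, h=19: full span → s += 19 → s = 19.0000
seg 3 [84.5°–115.5°] simple-harmonic, h=-12: full span → s += -12 → s = 7.0000
seg 4 [115.5°–173.2°] uniform, h=27: full span → s += 27 → s = 34.0000
seg 5 [173.2°–360°] simple-harmonic, h=-9: θ=263° here. β=89.8, B=186.8. -9/2·(1 − cos(π·0.4807)) = -4.2277 → s = 29.7723
radial distance = base radius + s = 23 + 29.7723 = 52.7723

52.7723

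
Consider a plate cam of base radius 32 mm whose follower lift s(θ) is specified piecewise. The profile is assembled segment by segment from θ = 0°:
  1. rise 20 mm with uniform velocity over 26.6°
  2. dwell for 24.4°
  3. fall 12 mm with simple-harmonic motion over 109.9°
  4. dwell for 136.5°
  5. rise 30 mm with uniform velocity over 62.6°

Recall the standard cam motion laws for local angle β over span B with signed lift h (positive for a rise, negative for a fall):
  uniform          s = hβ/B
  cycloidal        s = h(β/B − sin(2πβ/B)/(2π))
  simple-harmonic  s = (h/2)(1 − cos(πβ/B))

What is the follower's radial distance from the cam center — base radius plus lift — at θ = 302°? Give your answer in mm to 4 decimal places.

seg 1 [0°–26.6°] uniform, h=20: full span → s += 20 → s = 20.0000
seg 2 [26.6°–51°] dwell: s stays 20.0000
seg 3 [51°–160.9°] simple-harmonic, h=-12: full span → s += -12 → s = 8.0000
seg 4 [160.9°–297.4°] dwell: s stays 8.0000
seg 5 [297.4°–360°] uniform, h=30: θ=302° here. β=4.6, B=62.6. 30·4.6/62.6 = 2.2045 → s = 10.2045
radial distance = base radius + s = 32 + 10.2045 = 42.2045

42.2045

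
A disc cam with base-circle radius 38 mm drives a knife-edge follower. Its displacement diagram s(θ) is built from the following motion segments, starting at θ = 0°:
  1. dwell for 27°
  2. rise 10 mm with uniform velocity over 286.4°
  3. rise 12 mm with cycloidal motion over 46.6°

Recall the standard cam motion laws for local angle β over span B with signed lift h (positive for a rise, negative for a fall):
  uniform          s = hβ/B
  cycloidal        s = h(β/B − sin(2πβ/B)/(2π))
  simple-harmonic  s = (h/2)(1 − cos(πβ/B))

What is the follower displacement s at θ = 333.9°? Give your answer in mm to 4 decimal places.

seg 1 [0°–27°] dwell: s stays 0.0000
seg 2 [27°–313.4°] uniform, h=10: full span → s += 10 → s = 10.0000
seg 3 [313.4°–360°] cycloidal, h=12: θ=333.9° here. β=20.5, B=46.6. 12·(0.4399 − sin(2π·0.4399)/(2π)) = 4.5749 → s = 14.5749

14.5749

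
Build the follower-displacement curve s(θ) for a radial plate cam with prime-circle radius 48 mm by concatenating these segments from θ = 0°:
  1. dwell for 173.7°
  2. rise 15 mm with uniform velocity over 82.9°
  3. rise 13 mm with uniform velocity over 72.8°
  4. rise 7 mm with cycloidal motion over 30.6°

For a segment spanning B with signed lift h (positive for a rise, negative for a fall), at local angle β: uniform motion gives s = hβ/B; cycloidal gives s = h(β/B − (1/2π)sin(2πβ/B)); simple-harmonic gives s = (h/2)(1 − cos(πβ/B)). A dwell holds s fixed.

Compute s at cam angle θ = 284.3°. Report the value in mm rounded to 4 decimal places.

seg 1 [0°–173.7°] dwell: s stays 0.0000
seg 2 [173.7°–256.6°] uniform, h=15: full span → s += 15 → s = 15.0000
seg 3 [256.6°–329.4°] uniform, h=13: θ=284.3° here. β=27.7, B=72.8. 13·27.7/72.8 = 4.9464 → s = 19.9464

19.9464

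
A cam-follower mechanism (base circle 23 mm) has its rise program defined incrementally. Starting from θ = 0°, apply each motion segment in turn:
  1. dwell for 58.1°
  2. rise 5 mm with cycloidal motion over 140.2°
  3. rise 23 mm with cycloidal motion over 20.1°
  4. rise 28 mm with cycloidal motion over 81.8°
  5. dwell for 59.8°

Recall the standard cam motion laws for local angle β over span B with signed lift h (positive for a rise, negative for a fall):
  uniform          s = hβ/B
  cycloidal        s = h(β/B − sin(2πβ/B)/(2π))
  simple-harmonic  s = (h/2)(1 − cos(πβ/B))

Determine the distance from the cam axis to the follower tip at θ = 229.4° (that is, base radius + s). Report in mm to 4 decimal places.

seg 1 [0°–58.1°] dwell: s stays 0.0000
seg 2 [58.1°–198.3°] cycloidal, h=5: full span → s += 5 → s = 5.0000
seg 3 [198.3°–218.4°] cycloidal, h=23: full span → s += 23 → s = 28.0000
seg 4 [218.4°–300.2°] cycloidal, h=28: θ=229.4° here. β=11, B=81.8. 28·(0.1345 − sin(2π·0.1345)/(2π)) = 0.4323 → s = 28.4323
radial distance = base radius + s = 23 + 28.4323 = 51.4323

51.4323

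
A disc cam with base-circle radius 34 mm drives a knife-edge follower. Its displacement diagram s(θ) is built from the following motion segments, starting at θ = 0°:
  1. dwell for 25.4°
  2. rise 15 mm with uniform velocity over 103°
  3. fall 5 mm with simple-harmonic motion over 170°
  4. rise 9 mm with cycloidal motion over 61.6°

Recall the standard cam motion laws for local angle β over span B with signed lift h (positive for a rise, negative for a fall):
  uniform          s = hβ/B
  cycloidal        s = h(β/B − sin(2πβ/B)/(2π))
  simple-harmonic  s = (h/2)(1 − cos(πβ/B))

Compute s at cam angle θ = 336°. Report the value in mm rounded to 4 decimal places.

seg 1 [0°–25.4°] dwell: s stays 0.0000
seg 2 [25.4°–128.4°] uniform, h=15: full span → s += 15 → s = 15.0000
seg 3 [128.4°–298.4°] simple-harmonic, h=-5: full span → s += -5 → s = 10.0000
seg 4 [298.4°–360°] cycloidal, h=9: θ=336° here. β=37.6, B=61.6. 9·(0.6104 − sin(2π·0.6104)/(2π)) = 6.4092 → s = 16.4092

16.4092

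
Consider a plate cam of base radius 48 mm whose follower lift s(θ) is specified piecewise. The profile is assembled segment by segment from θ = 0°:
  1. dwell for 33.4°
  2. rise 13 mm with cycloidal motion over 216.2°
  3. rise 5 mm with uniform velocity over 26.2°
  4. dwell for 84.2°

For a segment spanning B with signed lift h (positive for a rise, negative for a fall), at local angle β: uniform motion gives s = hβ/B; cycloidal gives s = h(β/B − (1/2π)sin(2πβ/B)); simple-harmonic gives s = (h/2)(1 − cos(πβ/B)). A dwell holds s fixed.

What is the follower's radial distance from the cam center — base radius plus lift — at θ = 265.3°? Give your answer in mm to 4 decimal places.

seg 1 [0°–33.4°] dwell: s stays 0.0000
seg 2 [33.4°–249.6°] cycloidal, h=13: full span → s += 13 → s = 13.0000
seg 3 [249.6°–275.8°] uniform, h=5: θ=265.3° here. β=15.7, B=26.2. 5·15.7/26.2 = 2.9962 → s = 15.9962
radial distance = base radius + s = 48 + 15.9962 = 63.9962

63.9962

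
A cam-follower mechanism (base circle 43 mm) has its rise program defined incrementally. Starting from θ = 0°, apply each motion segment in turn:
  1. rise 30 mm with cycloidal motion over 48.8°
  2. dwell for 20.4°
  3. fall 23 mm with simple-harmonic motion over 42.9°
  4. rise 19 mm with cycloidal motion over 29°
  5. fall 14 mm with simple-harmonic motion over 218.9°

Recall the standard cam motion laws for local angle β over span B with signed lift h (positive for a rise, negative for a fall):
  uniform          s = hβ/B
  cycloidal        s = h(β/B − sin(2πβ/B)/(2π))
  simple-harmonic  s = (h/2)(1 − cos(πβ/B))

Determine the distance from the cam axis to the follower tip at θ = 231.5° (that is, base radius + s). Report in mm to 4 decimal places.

seg 1 [0°–48.8°] cycloidal, h=30: full span → s += 30 → s = 30.0000
seg 2 [48.8°–69.2°] dwell: s stays 30.0000
seg 3 [69.2°–112.1°] simple-harmonic, h=-23: full span → s += -23 → s = 7.0000
seg 4 [112.1°–141.1°] cycloidal, h=19: full span → s += 19 → s = 26.0000
seg 5 [141.1°–360°] simple-harmonic, h=-14: θ=231.5° here. β=90.4, B=218.9. -14/2·(1 − cos(π·0.4130)) = -5.1100 → s = 20.8900
radial distance = base radius + s = 43 + 20.8900 = 63.8900

63.8900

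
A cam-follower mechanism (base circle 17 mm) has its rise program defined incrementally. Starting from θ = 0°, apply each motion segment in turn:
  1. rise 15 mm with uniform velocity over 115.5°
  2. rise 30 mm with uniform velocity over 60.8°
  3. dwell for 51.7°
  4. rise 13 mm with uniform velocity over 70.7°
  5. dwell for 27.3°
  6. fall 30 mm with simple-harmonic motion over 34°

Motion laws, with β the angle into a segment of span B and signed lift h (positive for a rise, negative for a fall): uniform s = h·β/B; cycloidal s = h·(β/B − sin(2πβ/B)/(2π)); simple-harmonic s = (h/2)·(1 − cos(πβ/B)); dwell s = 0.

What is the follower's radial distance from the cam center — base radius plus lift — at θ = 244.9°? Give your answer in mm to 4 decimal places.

seg 1 [0°–115.5°] uniform, h=15: full span → s += 15 → s = 15.0000
seg 2 [115.5°–176.3°] uniform, h=30: full span → s += 30 → s = 45.0000
seg 3 [176.3°–228°] dwell: s stays 45.0000
seg 4 [228°–298.7°] uniform, h=13: θ=244.9° here. β=16.9, B=70.7. 13·16.9/70.7 = 3.1075 → s = 48.1075
radial distance = base radius + s = 17 + 48.1075 = 65.1075

65.1075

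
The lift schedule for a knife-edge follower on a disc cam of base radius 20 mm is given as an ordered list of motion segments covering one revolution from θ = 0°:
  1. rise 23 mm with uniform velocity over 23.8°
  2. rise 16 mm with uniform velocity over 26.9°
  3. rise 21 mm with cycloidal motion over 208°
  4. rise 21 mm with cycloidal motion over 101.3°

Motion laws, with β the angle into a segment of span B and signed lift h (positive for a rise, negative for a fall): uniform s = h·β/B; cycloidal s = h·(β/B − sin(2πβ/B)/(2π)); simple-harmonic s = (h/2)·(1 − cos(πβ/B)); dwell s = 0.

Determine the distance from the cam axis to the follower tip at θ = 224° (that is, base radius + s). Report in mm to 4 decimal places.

seg 1 [0°–23.8°] uniform, h=23: full span → s += 23 → s = 23.0000
seg 2 [23.8°–50.7°] uniform, h=16: full span → s += 16 → s = 39.0000
seg 3 [50.7°–258.7°] cycloidal, h=21: θ=224° here. β=173.3, B=208. 21·(0.8332 − sin(2π·0.8332)/(2π)) = 20.3928 → s = 59.3928
radial distance = base radius + s = 20 + 59.3928 = 79.3928

79.3928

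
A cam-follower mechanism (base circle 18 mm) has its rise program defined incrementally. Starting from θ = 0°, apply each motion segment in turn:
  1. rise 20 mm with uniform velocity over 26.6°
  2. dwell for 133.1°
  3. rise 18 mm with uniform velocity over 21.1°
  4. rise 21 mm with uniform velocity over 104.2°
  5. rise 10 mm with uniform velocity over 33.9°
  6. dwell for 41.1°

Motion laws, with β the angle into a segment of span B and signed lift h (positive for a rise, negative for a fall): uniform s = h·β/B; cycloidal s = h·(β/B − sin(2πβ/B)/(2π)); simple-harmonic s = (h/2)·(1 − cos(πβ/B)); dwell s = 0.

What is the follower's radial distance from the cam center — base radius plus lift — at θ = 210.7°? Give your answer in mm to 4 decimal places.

seg 1 [0°–26.6°] uniform, h=20: full span → s += 20 → s = 20.0000
seg 2 [26.6°–159.7°] dwell: s stays 20.0000
seg 3 [159.7°–180.8°] uniform, h=18: full span → s += 18 → s = 38.0000
seg 4 [180.8°–285°] uniform, h=21: θ=210.7° here. β=29.9, B=104.2. 21·29.9/104.2 = 6.0259 → s = 44.0259
radial distance = base radius + s = 18 + 44.0259 = 62.0259

62.0259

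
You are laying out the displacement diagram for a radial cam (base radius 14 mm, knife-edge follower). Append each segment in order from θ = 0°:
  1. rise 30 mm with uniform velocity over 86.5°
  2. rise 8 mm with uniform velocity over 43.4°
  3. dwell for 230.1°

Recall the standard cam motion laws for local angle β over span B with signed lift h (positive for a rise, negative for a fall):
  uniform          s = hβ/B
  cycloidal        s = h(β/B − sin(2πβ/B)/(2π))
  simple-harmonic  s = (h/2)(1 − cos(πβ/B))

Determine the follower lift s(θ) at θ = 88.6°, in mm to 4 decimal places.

seg 1 [0°–86.5°] uniform, h=30: full span → s += 30 → s = 30.0000
seg 2 [86.5°–129.9°] uniform, h=8: θ=88.6° here. β=2.1, B=43.4. 8·2.1/43.4 = 0.3871 → s = 30.3871

30.3871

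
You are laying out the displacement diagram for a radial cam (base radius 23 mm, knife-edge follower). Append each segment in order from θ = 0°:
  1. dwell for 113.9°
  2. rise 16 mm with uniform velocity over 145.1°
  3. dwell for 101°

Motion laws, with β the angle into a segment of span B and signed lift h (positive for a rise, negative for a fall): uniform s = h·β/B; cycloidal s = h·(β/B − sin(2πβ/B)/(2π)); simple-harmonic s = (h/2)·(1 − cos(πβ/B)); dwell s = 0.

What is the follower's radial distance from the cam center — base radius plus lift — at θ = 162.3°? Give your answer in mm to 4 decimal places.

seg 1 [0°–113.9°] dwell: s stays 0.0000
seg 2 [113.9°–259°] uniform, h=16: θ=162.3° here. β=48.4, B=145.1. 16·48.4/145.1 = 5.3370 → s = 5.3370
radial distance = base radius + s = 23 + 5.3370 = 28.3370

28.3370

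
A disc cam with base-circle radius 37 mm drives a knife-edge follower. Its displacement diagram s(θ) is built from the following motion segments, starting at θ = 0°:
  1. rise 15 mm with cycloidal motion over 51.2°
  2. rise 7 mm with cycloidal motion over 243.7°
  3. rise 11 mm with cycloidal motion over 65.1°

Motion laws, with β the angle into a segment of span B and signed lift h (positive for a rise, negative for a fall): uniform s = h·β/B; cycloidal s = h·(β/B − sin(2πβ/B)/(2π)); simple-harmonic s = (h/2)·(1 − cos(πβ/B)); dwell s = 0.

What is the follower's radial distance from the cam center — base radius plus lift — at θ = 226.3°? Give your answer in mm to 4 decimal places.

seg 1 [0°–51.2°] cycloidal, h=15: full span → s += 15 → s = 15.0000
seg 2 [51.2°–294.9°] cycloidal, h=7: θ=226.3° here. β=175.1, B=243.7. 7·(0.7185 − sin(2π·0.7185)/(2π)) = 6.1219 → s = 21.1219
radial distance = base radius + s = 37 + 21.1219 = 58.1219

58.1219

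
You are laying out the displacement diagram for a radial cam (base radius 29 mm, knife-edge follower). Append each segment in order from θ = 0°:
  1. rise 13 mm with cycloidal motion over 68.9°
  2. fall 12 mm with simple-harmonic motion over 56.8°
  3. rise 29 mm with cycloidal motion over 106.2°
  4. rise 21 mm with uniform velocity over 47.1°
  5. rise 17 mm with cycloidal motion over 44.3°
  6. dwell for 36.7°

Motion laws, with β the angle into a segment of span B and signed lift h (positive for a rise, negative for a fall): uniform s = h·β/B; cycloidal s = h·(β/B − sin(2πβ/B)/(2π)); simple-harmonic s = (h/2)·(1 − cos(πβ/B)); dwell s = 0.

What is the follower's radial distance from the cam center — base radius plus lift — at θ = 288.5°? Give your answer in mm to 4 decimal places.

seg 1 [0°–68.9°] cycloidal, h=13: full span → s += 13 → s = 13.0000
seg 2 [68.9°–125.7°] simple-harmonic, h=-12: full span → s += -12 → s = 1.0000
seg 3 [125.7°–231.9°] cycloidal, h=29: full span → s += 29 → s = 30.0000
seg 4 [231.9°–279°] uniform, h=21: full span → s += 21 → s = 51.0000
seg 5 [279°–323.3°] cycloidal, h=17: θ=288.5° here. β=9.5, B=44.3. 17·(0.2144 − sin(2π·0.2144)/(2π)) = 1.0072 → s = 52.0072
radial distance = base radius + s = 29 + 52.0072 = 81.0072

81.0072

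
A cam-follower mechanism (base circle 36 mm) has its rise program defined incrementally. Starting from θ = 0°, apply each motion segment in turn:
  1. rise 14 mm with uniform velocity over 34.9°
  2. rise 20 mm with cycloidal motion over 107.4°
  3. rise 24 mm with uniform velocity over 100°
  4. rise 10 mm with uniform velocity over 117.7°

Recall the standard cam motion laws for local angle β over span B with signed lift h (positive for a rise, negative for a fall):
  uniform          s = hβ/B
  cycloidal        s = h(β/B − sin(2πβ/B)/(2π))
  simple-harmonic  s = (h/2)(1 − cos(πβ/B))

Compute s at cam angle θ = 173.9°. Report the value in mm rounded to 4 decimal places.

seg 1 [0°–34.9°] uniform, h=14: full span → s += 14 → s = 14.0000
seg 2 [34.9°–142.3°] cycloidal, h=20: full span → s += 20 → s = 34.0000
seg 3 [142.3°–242.3°] uniform, h=24: θ=173.9° here. β=31.6, B=100. 24·31.6/100 = 7.5840 → s = 41.5840

41.5840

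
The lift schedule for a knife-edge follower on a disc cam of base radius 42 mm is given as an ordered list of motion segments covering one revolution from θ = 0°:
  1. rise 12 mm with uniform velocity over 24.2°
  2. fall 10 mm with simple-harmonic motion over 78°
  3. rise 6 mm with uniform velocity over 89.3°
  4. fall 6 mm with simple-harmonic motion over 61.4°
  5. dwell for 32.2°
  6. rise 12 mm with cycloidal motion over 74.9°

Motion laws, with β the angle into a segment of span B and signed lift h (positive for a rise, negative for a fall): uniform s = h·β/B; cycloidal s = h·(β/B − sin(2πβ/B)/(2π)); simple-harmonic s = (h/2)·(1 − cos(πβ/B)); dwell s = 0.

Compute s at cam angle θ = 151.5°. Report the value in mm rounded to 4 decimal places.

seg 1 [0°–24.2°] uniform, h=12: full span → s += 12 → s = 12.0000
seg 2 [24.2°–102.2°] simple-harmonic, h=-10: full span → s += -10 → s = 2.0000
seg 3 [102.2°–191.5°] uniform, h=6: θ=151.5° here. β=49.3, B=89.3. 6·49.3/89.3 = 3.3124 → s = 5.3124

5.3124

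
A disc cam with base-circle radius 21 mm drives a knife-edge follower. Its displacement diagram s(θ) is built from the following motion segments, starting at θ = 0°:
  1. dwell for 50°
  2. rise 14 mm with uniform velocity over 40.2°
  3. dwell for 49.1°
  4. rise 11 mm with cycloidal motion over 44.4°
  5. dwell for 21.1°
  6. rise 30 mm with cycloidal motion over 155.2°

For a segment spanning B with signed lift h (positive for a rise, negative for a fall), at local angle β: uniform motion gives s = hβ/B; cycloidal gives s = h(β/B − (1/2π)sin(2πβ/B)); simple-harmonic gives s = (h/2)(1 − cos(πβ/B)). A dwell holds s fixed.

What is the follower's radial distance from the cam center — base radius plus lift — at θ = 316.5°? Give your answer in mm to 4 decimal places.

seg 1 [0°–50°] dwell: s stays 0.0000
seg 2 [50°–90.2°] uniform, h=14: full span → s += 14 → s = 14.0000
seg 3 [90.2°–139.3°] dwell: s stays 14.0000
seg 4 [139.3°–183.7°] cycloidal, h=11: full span → s += 11 → s = 25.0000
seg 5 [183.7°–204.8°] dwell: s stays 25.0000
seg 6 [204.8°–360°] cycloidal, h=30: θ=316.5° here. β=111.7, B=155.2. 30·(0.7197 − sin(2π·0.7197)/(2π)) = 26.2800 → s = 51.2800
radial distance = base radius + s = 21 + 51.2800 = 72.2800

72.2800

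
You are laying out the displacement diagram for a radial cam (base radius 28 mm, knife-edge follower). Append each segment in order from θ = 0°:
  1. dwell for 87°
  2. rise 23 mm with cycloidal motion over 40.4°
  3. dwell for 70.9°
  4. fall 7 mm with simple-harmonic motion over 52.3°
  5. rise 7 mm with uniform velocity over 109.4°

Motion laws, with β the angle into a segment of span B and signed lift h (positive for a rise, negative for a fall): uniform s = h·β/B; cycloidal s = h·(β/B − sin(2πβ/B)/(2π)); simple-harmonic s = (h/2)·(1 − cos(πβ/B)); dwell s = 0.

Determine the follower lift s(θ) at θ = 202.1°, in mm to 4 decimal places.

seg 1 [0°–87°] dwell: s stays 0.0000
seg 2 [87°–127.4°] cycloidal, h=23: full span → s += 23 → s = 23.0000
seg 3 [127.4°–198.3°] dwell: s stays 23.0000
seg 4 [198.3°–250.6°] simple-harmonic, h=-7: θ=202.1° here. β=3.8, B=52.3. -7/2·(1 − cos(π·0.0727)) = -0.0908 → s = 22.9092

22.9092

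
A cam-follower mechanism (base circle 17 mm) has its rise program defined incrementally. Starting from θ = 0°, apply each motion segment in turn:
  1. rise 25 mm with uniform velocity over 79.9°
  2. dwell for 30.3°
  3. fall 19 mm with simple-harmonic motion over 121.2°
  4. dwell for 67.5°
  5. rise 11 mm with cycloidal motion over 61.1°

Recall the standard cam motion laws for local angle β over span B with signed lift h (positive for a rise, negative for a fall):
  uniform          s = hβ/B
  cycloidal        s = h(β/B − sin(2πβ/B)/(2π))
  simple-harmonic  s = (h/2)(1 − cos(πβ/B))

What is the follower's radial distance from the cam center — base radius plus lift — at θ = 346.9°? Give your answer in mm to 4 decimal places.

seg 1 [0°–79.9°] uniform, h=25: full span → s += 25 → s = 25.0000
seg 2 [79.9°–110.2°] dwell: s stays 25.0000
seg 3 [110.2°–231.4°] simple-harmonic, h=-19: full span → s += -19 → s = 6.0000
seg 4 [231.4°–298.9°] dwell: s stays 6.0000
seg 5 [298.9°–360°] cycloidal, h=11: θ=346.9° here. β=48, B=61.1. 11·(0.7856 − sin(2π·0.7856)/(2π)) = 10.3487 → s = 16.3487
radial distance = base radius + s = 17 + 16.3487 = 33.3487

33.3487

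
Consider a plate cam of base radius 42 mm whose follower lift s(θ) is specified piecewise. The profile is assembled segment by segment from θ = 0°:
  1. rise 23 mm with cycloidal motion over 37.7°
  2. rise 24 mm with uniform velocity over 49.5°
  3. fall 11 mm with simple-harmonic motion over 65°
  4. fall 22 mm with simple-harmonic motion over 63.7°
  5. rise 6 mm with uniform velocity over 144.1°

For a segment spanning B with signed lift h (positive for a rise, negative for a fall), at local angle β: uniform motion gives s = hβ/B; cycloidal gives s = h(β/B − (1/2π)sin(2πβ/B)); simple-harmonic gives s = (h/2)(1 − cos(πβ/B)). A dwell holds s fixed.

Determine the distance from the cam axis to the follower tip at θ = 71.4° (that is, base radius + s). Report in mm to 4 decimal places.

seg 1 [0°–37.7°] cycloidal, h=23: full span → s += 23 → s = 23.0000
seg 2 [37.7°–87.2°] uniform, h=24: θ=71.4° here. β=33.7, B=49.5. 24·33.7/49.5 = 16.3394 → s = 39.3394
radial distance = base radius + s = 42 + 39.3394 = 81.3394

81.3394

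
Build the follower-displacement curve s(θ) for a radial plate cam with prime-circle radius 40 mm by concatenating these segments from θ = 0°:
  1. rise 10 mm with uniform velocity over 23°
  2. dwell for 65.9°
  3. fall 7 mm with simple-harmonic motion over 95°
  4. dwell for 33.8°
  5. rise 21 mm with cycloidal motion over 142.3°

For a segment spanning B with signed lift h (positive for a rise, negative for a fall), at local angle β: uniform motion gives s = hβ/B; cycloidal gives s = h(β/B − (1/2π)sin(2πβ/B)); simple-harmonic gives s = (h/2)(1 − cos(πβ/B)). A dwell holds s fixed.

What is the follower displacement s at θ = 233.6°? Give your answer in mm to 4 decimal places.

seg 1 [0°–23°] uniform, h=10: full span → s += 10 → s = 10.0000
seg 2 [23°–88.9°] dwell: s stays 10.0000
seg 3 [88.9°–183.9°] simple-harmonic, h=-7: full span → s += -7 → s = 3.0000
seg 4 [183.9°–217.7°] dwell: s stays 3.0000
seg 5 [217.7°–360°] cycloidal, h=21: θ=233.6° here. β=15.9, B=142.3. 21·(0.1117 − sin(2π·0.1117)/(2π)) = 0.1881 → s = 3.1881

3.1881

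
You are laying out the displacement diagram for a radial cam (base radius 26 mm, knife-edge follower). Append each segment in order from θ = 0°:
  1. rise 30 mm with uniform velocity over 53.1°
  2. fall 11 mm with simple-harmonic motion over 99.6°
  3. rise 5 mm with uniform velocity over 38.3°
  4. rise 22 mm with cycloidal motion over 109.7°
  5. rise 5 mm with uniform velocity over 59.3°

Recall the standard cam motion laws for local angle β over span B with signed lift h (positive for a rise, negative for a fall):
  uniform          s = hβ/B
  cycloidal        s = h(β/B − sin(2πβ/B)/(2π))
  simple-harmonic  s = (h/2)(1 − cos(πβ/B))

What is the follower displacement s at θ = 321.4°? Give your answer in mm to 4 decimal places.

seg 1 [0°–53.1°] uniform, h=30: full span → s += 30 → s = 30.0000
seg 2 [53.1°–152.7°] simple-harmonic, h=-11: full span → s += -11 → s = 19.0000
seg 3 [152.7°–191°] uniform, h=5: full span → s += 5 → s = 24.0000
seg 4 [191°–300.7°] cycloidal, h=22: full span → s += 22 → s = 46.0000
seg 5 [300.7°–360°] uniform, h=5: θ=321.4° here. β=20.7, B=59.3. 5·20.7/59.3 = 1.7454 → s = 47.7454

47.7454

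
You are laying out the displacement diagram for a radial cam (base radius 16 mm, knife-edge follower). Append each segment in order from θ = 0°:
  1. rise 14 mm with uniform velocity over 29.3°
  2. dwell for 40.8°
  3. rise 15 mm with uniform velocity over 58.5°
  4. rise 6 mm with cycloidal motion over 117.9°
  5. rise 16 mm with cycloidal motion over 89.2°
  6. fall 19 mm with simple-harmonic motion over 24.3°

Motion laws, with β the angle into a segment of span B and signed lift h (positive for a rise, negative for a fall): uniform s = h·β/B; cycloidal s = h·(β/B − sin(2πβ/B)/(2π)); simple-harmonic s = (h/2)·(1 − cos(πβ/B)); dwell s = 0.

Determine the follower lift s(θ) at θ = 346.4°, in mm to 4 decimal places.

seg 1 [0°–29.3°] uniform, h=14: full span → s += 14 → s = 14.0000
seg 2 [29.3°–70.1°] dwell: s stays 14.0000
seg 3 [70.1°–128.6°] uniform, h=15: full span → s += 15 → s = 29.0000
seg 4 [128.6°–246.5°] cycloidal, h=6: full span → s += 6 → s = 35.0000
seg 5 [246.5°–335.7°] cycloidal, h=16: full span → s += 16 → s = 51.0000
seg 6 [335.7°–360°] simple-harmonic, h=-19: θ=346.4° here. β=10.7, B=24.3. -19/2·(1 − cos(π·0.4403)) = -7.7295 → s = 43.2705

43.2705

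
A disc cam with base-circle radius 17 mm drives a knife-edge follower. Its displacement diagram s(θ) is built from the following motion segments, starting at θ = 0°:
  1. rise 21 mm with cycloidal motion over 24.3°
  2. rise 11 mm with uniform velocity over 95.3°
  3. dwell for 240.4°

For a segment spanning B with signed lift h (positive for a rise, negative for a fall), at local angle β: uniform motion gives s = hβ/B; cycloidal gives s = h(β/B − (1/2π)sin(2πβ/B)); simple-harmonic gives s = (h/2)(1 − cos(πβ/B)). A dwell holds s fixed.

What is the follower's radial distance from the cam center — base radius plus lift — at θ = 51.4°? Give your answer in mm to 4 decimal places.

seg 1 [0°–24.3°] cycloidal, h=21: full span → s += 21 → s = 21.0000
seg 2 [24.3°–119.6°] uniform, h=11: θ=51.4° here. β=27.1, B=95.3. 11·27.1/95.3 = 3.1280 → s = 24.1280
radial distance = base radius + s = 17 + 24.1280 = 41.1280

41.1280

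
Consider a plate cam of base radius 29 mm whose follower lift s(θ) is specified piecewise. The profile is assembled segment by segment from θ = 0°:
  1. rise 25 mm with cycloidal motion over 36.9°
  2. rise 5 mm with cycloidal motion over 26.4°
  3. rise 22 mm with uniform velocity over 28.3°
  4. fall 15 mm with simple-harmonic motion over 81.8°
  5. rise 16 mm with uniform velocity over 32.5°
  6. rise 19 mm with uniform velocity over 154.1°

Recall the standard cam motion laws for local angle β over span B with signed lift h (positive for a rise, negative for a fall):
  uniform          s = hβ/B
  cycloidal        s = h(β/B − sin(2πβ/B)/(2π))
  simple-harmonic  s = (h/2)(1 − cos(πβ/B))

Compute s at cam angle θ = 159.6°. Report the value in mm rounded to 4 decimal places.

seg 1 [0°–36.9°] cycloidal, h=25: full span → s += 25 → s = 25.0000
seg 2 [36.9°–63.3°] cycloidal, h=5: full span → s += 5 → s = 30.0000
seg 3 [63.3°–91.6°] uniform, h=22: full span → s += 22 → s = 52.0000
seg 4 [91.6°–173.4°] simple-harmonic, h=-15: θ=159.6° here. β=68, B=81.8. -15/2·(1 − cos(π·0.8313)) = -13.9711 → s = 38.0289

38.0289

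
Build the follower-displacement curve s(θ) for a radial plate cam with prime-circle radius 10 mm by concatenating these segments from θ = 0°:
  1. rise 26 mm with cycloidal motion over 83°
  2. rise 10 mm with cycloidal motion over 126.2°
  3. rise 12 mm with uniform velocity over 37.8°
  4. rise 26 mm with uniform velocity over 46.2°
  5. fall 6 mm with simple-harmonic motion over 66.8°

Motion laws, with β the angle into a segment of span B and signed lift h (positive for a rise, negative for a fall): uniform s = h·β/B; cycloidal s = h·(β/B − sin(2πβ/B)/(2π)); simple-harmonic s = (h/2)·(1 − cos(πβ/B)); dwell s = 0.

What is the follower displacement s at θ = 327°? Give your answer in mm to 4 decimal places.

seg 1 [0°–83°] cycloidal, h=26: full span → s += 26 → s = 26.0000
seg 2 [83°–209.2°] cycloidal, h=10: full span → s += 10 → s = 36.0000
seg 3 [209.2°–247°] uniform, h=12: full span → s += 12 → s = 48.0000
seg 4 [247°–293.2°] uniform, h=26: full span → s += 26 → s = 74.0000
seg 5 [293.2°–360°] simple-harmonic, h=-6: θ=327° here. β=33.8, B=66.8. -6/2·(1 − cos(π·0.5060)) = -3.0564 → s = 70.9436

70.9436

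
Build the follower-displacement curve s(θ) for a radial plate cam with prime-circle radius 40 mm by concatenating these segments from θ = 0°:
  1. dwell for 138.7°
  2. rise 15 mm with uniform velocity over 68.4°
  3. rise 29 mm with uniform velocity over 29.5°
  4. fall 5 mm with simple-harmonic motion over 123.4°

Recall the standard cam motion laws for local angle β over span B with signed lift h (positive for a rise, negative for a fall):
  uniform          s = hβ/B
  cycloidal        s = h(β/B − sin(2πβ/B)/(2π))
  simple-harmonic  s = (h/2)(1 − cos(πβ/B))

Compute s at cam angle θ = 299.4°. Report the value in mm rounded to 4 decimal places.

seg 1 [0°–138.7°] dwell: s stays 0.0000
seg 2 [138.7°–207.1°] uniform, h=15: full span → s += 15 → s = 15.0000
seg 3 [207.1°–236.6°] uniform, h=29: full span → s += 29 → s = 44.0000
seg 4 [236.6°–360°] simple-harmonic, h=-5: θ=299.4° here. β=62.8, B=123.4. -5/2·(1 − cos(π·0.5089)) = -2.5700 → s = 41.4300

41.4300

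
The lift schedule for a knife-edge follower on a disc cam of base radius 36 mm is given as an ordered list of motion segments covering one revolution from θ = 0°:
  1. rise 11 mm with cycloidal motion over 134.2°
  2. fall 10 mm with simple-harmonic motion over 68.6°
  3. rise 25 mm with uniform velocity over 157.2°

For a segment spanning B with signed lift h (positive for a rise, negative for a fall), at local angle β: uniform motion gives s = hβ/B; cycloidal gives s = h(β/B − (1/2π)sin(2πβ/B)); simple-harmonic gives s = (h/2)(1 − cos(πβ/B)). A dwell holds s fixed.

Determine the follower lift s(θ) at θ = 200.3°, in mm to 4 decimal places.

seg 1 [0°–134.2°] cycloidal, h=11: full span → s += 11 → s = 11.0000
seg 2 [134.2°–202.8°] simple-harmonic, h=-10: θ=200.3° here. β=66.1, B=68.6. -10/2·(1 − cos(π·0.9636)) = -9.9673 → s = 1.0327

1.0327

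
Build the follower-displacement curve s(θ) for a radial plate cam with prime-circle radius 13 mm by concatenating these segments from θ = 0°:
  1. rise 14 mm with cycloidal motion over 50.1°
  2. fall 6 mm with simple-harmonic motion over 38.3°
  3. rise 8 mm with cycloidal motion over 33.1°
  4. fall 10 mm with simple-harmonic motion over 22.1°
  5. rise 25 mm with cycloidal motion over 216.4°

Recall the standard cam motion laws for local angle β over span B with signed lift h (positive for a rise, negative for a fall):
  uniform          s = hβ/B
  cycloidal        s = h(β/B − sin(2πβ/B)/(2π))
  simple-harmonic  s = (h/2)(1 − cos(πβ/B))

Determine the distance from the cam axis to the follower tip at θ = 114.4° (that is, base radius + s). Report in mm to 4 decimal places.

seg 1 [0°–50.1°] cycloidal, h=14: full span → s += 14 → s = 14.0000
seg 2 [50.1°–88.4°] simple-harmonic, h=-6: full span → s += -6 → s = 8.0000
seg 3 [88.4°–121.5°] cycloidal, h=8: θ=114.4° here. β=26, B=33.1. 8·(0.7855 − sin(2π·0.7855)/(2π)) = 7.5257 → s = 15.5257
radial distance = base radius + s = 13 + 15.5257 = 28.5257

28.5257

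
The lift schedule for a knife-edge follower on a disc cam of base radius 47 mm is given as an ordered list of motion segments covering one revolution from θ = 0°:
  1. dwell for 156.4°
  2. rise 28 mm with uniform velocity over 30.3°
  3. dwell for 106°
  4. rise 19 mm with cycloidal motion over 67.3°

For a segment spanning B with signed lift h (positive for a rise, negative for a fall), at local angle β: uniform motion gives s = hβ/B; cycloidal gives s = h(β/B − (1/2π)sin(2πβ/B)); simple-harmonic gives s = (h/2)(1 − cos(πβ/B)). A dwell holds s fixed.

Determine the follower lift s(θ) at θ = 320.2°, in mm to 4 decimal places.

seg 1 [0°–156.4°] dwell: s stays 0.0000
seg 2 [156.4°–186.7°] uniform, h=28: full span → s += 28 → s = 28.0000
seg 3 [186.7°–292.7°] dwell: s stays 28.0000
seg 4 [292.7°–360°] cycloidal, h=19: θ=320.2° here. β=27.5, B=67.3. 19·(0.4086 − sin(2π·0.4086)/(2π)) = 6.1213 → s = 34.1213

34.1213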